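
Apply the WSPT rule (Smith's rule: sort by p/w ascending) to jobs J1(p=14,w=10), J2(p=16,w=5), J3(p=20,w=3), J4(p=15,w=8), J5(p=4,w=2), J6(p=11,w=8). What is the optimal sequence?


WSPT (Smith's rule): sort by p/w ascending
  J6: p/w = 11/8 = 1.375
  J1: p/w = 14/10 = 1.400
  J4: p/w = 15/8 = 1.875
  J5: p/w = 4/2 = 2.000
  J2: p/w = 16/5 = 3.200
  J3: p/w = 20/3 = 6.667
Order: J6 → J1 → J4 → J5 → J2 → J3


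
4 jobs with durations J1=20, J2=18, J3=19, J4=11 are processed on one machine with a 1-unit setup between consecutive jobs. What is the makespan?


Makespan = Σ processing + (n-1) × setup
= (20 + 18 + 19 + 11) + (4-1)×1
= 68 + 3
= 71 time units


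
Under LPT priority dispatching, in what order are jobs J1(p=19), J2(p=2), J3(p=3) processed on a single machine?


LPT: sort by longest processing time first
  J1: p=19
  J3: p=3
  J2: p=2
Order: J1 → J3 → J2


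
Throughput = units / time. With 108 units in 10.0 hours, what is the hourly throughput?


Throughput = units / time
= 108 / 10.0
= 10.8 units/hour


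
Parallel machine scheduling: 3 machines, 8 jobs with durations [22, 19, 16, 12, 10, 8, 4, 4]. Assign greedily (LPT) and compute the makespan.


Jobs (LPT sorted): [22, 19, 16, 12, 10, 8, 4, 4]
Machines: 3
  J=22 → Machine 1 (load: 0+22=22)
  J=19 → Machine 2 (load: 0+19=19)
  J=16 → Machine 3 (load: 0+16=16)
  J=12 → Machine 3 (load: 16+12=28)
  J=10 → Machine 2 (load: 19+10=29)
  J=8 → Machine 1 (load: 22+8=30)
  J=4 → Machine 3 (load: 28+4=32)
  J=4 → Machine 2 (load: 29+4=33)
Machine loads: [30, 33, 32]
Makespan = max = 33 time units


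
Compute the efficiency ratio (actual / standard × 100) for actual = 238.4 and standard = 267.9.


Efficiency = (actual / standard) × 100
= (238.4 / 267.9) × 100
= 89.0%


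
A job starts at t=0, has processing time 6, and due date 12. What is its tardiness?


Completion = start + processing = 0 + 6 = 6
Tardiness = max(0, C - d) = max(0, 6 - 12)
= max(0, -6)
= 0


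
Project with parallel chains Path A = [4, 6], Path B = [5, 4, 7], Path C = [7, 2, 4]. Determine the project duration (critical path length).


Path A: 4 + 6 = 10
Path B: 5 + 4 + 7 = 16
Path C: 7 + 2 + 4 = 13
Critical path = longest = max(10, 16, 13)
= 16 (Path B)


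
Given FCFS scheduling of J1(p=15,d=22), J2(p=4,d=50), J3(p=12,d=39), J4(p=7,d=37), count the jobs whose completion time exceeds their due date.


Completion vs due date:
  J1: C=15, d=22 → on time
  J2: C=19, d=50 → on time
  J3: C=31, d=39 → on time
  J4: C=38, d=37 → TARDY
Tardy jobs: J4
Count = 1


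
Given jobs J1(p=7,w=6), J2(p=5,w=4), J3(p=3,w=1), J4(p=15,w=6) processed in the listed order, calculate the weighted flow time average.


Completion times:
  J1: C=7, w×C=6×7=42
  J2: C=12, w×C=4×12=48
  J3: C=15, w×C=1×15=15
  J4: C=30, w×C=6×30=180
Sum w×C = 285
Sum w = 17
Weighted avg = 285/17
= 16.76


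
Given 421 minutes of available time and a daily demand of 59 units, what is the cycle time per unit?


Cycle time = available time / demand
= 421 / 59
= 7.14 min/unit


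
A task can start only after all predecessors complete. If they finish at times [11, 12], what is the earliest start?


ES = max of all predecessor completion times
Predecessors: [11, 12]
ES = max(11, 12)
= 12


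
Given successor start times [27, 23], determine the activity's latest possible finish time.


LF = min of all successor start times
Successors start at: [27, 23]
LF = min(27, 23)
= 23


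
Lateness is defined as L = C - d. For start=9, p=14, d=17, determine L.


Completion = 9 + 14 = 23
Lateness = C - d = 23 - 17
= 6


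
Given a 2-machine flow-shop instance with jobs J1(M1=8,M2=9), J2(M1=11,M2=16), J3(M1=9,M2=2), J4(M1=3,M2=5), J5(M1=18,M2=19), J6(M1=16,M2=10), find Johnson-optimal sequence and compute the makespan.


Johnson's rule:
Group 1 (M1≤M2, sort by M1): ['J4', 'J1', 'J2', 'J5']
Group 2 (M1>M2, sort desc M2): ['J6', 'J3']
Sequence: J4 → J1 → J2 → J5 → J6 → J3
Makespan calculation:
  J4: M1 done=3, M2 done=8
  J1: M1 done=11, M2 done=20
  J2: M1 done=22, M2 done=38
  J5: M1 done=40, M2 done=59
  J6: M1 done=56, M2 done=69
  J3: M1 done=65, M2 done=71
= Sequence: J4 → J1 → J2 → J5 → J6 → J3, Makespan: 71


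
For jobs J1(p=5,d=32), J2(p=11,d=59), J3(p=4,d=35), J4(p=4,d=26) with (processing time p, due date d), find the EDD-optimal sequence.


EDD: sort by earliest due date
  J4: d=26, p=4
  J1: d=32, p=5
  J3: d=35, p=4
  J2: d=59, p=11
Order: J4 → J1 → J3 → J2


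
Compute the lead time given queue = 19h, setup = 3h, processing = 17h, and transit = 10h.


Lead time = queue + setup + processing + transit
= 19 + 3 + 17 + 10
= 49 hours


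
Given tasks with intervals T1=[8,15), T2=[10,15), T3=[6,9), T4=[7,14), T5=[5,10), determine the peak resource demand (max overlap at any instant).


Check each time point for overlaps:
  t=8: 4 tasks active (T1, T3, T4, T5)
Max concurrent = 4


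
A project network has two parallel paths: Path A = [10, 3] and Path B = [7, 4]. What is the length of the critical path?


Path A: 10 + 3 = 13
Path B: 7 + 4 = 11
Critical path = longest = max(13, 11)
= 13 (Path A)


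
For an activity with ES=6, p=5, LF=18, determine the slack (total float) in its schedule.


EF = ES + duration = 6 + 5 = 11
LS = LF - duration = 18 - 5 = 13
Total Float = LF - EF = 18 - 11
(or LS - ES = 13 - 6)
= 7


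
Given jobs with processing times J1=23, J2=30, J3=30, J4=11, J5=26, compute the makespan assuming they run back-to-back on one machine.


Sequential makespan: sum all processing times
= 23 + 30 + 30 + 11 + 26
= 120 time units


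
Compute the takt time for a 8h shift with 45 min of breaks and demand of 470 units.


Available = 8×60 - 45 = 435 min
Takt time = 435 / 470
= 0.93 min/unit


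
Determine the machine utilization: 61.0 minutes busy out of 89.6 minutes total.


Utilization = busy / total × 100
= 61.0 / 89.6 × 100
= 68.1%


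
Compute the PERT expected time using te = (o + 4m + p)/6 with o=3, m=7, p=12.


te = (o + 4m + p) / 6
= (3 + 4×7 + 12) / 6
= (3 + 28 + 12) / 6
= 43 / 6
= 7.17


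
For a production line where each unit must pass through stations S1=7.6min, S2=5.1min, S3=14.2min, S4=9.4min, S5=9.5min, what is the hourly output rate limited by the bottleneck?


Bottleneck = longest station time
Station times: [7.6, 5.1, 14.2, 9.4, 9.5]
Max = 14.2 min
Rate = 60 / 14.2
= 4.23 units/hour (bottleneck: 14.2min)


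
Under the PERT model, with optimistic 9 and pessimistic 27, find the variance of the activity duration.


σ² = ((p - o) / 6)² = (p - o)² / 36
= (27 - 9)² / 36
= 18² / 36
= 324 / 36
= 9.0000


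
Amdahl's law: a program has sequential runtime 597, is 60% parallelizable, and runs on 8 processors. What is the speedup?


Amdahl's law: T_p = T × ((1-p) + p/N)
= 597 × ((1-0.6) + 0.6/8)
= 597 × (0.40 + 0.0750)
= 597 × 0.4750
= 283.58
Speedup = 597/283.58
= 2.11×


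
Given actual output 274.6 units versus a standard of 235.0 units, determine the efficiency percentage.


Efficiency = (actual / standard) × 100
= (274.6 / 235.0) × 100
= 116.9%


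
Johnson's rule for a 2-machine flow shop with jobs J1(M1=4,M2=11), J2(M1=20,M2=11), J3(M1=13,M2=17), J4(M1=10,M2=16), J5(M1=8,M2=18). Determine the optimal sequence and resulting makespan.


Johnson's rule:
Group 1 (M1≤M2, sort by M1): ['J1', 'J5', 'J4', 'J3']
Group 2 (M1>M2, sort desc M2): ['J2']
Sequence: J1 → J5 → J4 → J3 → J2
Makespan calculation:
  J1: M1 done=4, M2 done=15
  J5: M1 done=12, M2 done=33
  J4: M1 done=22, M2 done=49
  J3: M1 done=35, M2 done=66
  J2: M1 done=55, M2 done=77
= Sequence: J1 → J5 → J4 → J3 → J2, Makespan: 77


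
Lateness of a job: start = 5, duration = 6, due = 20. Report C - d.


Completion = 5 + 6 = 11
Lateness = C - d = 11 - 20
= -9


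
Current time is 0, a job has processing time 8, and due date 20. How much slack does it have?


Slack = due - current_time - processing
= 20 - 0 - 8
= 12


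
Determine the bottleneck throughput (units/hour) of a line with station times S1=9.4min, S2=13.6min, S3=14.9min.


Bottleneck = longest station time
Station times: [9.4, 13.6, 14.9]
Max = 14.9 min
Rate = 60 / 14.9
= 4.03 units/hour (bottleneck: 14.9min)


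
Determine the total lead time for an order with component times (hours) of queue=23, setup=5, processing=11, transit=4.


Lead time = queue + setup + processing + transit
= 23 + 5 + 11 + 4
= 43 hours


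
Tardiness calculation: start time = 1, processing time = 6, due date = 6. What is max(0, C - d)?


Completion = start + processing = 1 + 6 = 7
Tardiness = max(0, C - d) = max(0, 7 - 6)
= max(0, 1)
= 1


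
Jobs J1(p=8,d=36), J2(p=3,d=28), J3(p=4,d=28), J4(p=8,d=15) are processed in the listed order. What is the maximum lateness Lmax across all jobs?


Lateness per job (L = C - d):
  J1: C=8, d=36, L=-28
  J2: C=11, d=28, L=-17
  J3: C=15, d=28, L=-13
  J4: C=23, d=15, L=8
Lmax = max(-28, -17, -13, 8)
= 8


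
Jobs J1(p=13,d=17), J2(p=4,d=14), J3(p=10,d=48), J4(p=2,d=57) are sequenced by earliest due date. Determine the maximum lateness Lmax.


EDD order: J2 → J1 → J3 → J4
Completion and lateness:
  J2: C=4, d=14, L=4-14=-10
  J1: C=17, d=17, L=17-17=0
  J3: C=27, d=48, L=27-48=-21
  J4: C=29, d=57, L=29-57=-28
Lmax = max(-10, 0, -21, -28)
= 0


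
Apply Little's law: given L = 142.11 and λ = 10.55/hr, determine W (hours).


Little's law: L = λW → W = L / λ
= 142.11 / 10.55
= 13.47 hours


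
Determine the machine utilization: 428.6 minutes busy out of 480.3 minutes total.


Utilization = busy / total × 100
= 428.6 / 480.3 × 100
= 89.2%


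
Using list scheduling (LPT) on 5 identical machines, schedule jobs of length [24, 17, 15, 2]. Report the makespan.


Jobs (LPT sorted): [24, 17, 15, 2]
Machines: 5
  J=24 → Machine 1 (load: 0+24=24)
  J=17 → Machine 2 (load: 0+17=17)
  J=15 → Machine 3 (load: 0+15=15)
  J=2 → Machine 4 (load: 0+2=2)
Machine loads: [24, 17, 15, 2, 0]
Makespan = max = 24 time units


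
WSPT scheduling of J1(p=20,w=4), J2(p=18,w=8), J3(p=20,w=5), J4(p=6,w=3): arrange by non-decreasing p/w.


WSPT (Smith's rule): sort by p/w ascending
  J4: p/w = 6/3 = 2.000
  J2: p/w = 18/8 = 2.250
  J3: p/w = 20/5 = 4.000
  J1: p/w = 20/4 = 5.000
Order: J4 → J2 → J3 → J1


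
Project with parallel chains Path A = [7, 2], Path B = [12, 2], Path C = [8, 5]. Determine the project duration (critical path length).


Path A: 7 + 2 = 9
Path B: 12 + 2 = 14
Path C: 8 + 5 = 13
Critical path = longest = max(9, 14, 13)
= 14 (Path B)


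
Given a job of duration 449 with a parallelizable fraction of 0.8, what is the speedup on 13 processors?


Amdahl's law: T_p = T × ((1-p) + p/N)
= 449 × ((1-0.8) + 0.8/13)
= 449 × (0.20 + 0.0615)
= 449 × 0.2615
= 117.43
Speedup = 449/117.43
= 3.82×


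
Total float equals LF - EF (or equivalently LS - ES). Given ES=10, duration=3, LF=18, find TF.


EF = ES + duration = 10 + 3 = 13
LS = LF - duration = 18 - 3 = 15
Total Float = LF - EF = 18 - 13
(or LS - ES = 15 - 10)
= 5


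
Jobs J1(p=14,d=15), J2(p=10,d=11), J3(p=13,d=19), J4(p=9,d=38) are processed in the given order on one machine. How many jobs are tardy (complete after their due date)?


Completion vs due date:
  J1: C=14, d=15 → on time
  J2: C=24, d=11 → TARDY
  J3: C=37, d=19 → TARDY
  J4: C=46, d=38 → TARDY
Tardy jobs: J2, J3, J4
Count = 3


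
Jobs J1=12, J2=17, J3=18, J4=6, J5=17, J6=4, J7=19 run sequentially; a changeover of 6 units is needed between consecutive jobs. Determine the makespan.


Makespan = Σ processing + (n-1) × setup
= (12 + 17 + 18 + 6 + 17 + 4 + 19) + (7-1)×6
= 93 + 36
= 129 time units


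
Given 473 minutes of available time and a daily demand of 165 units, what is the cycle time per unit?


Cycle time = available time / demand
= 473 / 165
= 2.87 min/unit


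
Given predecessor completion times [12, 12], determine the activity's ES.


ES = max of all predecessor completion times
Predecessors: [12, 12]
ES = max(12, 12)
= 12


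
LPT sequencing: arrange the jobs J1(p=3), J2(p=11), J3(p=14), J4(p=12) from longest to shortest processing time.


LPT: sort by longest processing time first
  J3: p=14
  J4: p=12
  J2: p=11
  J1: p=3
Order: J3 → J4 → J2 → J1


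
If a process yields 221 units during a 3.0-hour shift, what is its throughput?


Throughput = units / time
= 221 / 3.0
= 73.7 units/hour


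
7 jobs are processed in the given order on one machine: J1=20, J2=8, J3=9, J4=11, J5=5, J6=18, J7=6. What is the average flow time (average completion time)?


Completion times:
  J1: completes at 20
  J2: completes at 28
  J3: completes at 37
  J4: completes at 48
  J5: completes at 53
  J6: completes at 71
  J7: completes at 77
Sum = 334
Average = 334/7
= 47.71


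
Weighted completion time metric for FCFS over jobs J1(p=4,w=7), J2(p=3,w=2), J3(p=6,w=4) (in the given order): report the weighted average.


Completion times:
  J1: C=4, w×C=7×4=28
  J2: C=7, w×C=2×7=14
  J3: C=13, w×C=4×13=52
Sum w×C = 94
Sum w = 13
Weighted avg = 94/13
= 7.23


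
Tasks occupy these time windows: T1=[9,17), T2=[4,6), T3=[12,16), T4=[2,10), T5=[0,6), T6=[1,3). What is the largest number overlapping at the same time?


Check each time point for overlaps:
  t=2: 3 tasks active (T4, T5, T6)
Max concurrent = 3


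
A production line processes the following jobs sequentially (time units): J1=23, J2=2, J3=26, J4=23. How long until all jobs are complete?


Sequential makespan: sum all processing times
= 23 + 2 + 26 + 23
= 74 time units


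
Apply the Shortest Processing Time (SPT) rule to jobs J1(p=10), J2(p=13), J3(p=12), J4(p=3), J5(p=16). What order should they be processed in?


SPT: sort by shortest processing time
  J4: p=3
  J1: p=10
  J3: p=12
  J2: p=13
  J5: p=16
Order: J4 → J1 → J3 → J2 → J5


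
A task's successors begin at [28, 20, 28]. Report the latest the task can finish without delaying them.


LF = min of all successor start times
Successors start at: [28, 20, 28]
LF = min(28, 20, 28)
= 20


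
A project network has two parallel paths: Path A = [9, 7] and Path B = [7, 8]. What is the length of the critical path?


Path A: 9 + 7 = 16
Path B: 7 + 8 = 15
Critical path = longest = max(16, 15)
= 16 (Path A)


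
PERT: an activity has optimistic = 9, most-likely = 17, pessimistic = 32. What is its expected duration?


te = (o + 4m + p) / 6
= (9 + 4×17 + 32) / 6
= (9 + 68 + 32) / 6
= 109 / 6
= 18.17


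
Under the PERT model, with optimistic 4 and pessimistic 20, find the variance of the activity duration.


σ² = ((p - o) / 6)² = (p - o)² / 36
= (20 - 4)² / 36
= 16² / 36
= 256 / 36
= 7.1111


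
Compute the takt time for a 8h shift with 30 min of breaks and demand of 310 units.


Available = 8×60 - 30 = 450 min
Takt time = 450 / 310
= 1.45 min/unit


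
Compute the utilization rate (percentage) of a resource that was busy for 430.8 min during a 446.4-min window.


Utilization = busy / total × 100
= 430.8 / 446.4 × 100
= 96.5%


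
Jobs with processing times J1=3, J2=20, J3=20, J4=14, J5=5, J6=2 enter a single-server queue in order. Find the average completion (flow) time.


Completion times:
  J1: completes at 3
  J2: completes at 23
  J3: completes at 43
  J4: completes at 57
  J5: completes at 62
  J6: completes at 64
Sum = 252
Average = 252/6
= 42.00


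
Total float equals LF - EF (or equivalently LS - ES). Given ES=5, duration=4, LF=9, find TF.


EF = ES + duration = 5 + 4 = 9
LS = LF - duration = 9 - 4 = 5
Total Float = LF - EF = 9 - 9
(or LS - ES = 5 - 5)
= 0


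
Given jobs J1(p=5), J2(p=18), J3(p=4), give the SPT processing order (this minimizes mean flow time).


SPT: sort by shortest processing time
  J3: p=4
  J1: p=5
  J2: p=18
Order: J3 → J1 → J2


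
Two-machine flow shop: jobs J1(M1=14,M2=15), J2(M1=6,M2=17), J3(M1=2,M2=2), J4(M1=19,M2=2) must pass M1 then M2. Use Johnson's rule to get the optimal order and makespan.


Johnson's rule:
Group 1 (M1≤M2, sort by M1): ['J3', 'J2', 'J1']
Group 2 (M1>M2, sort desc M2): ['J4']
Sequence: J3 → J2 → J1 → J4
Makespan calculation:
  J3: M1 done=2, M2 done=4
  J2: M1 done=8, M2 done=25
  J1: M1 done=22, M2 done=40
  J4: M1 done=41, M2 done=43
= Sequence: J3 → J2 → J1 → J4, Makespan: 43


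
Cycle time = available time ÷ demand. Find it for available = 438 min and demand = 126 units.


Cycle time = available time / demand
= 438 / 126
= 3.48 min/unit


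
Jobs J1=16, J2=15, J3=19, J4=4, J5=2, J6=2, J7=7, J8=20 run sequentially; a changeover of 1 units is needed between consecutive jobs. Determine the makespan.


Makespan = Σ processing + (n-1) × setup
= (16 + 15 + 19 + 4 + 2 + 2 + 7 + 20) + (8-1)×1
= 85 + 7
= 92 time units


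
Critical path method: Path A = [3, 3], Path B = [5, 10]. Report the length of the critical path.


Path A: 3 + 3 = 6
Path B: 5 + 10 = 15
Critical path = longest = max(6, 15)
= 15 (Path B)


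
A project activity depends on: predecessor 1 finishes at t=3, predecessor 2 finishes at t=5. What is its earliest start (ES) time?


ES = max of all predecessor completion times
Predecessors: [3, 5]
ES = max(3, 5)
= 5


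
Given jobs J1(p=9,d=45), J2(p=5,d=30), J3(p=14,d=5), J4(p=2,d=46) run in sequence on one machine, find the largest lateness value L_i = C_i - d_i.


Lateness per job (L = C - d):
  J1: C=9, d=45, L=-36
  J2: C=14, d=30, L=-16
  J3: C=28, d=5, L=23
  J4: C=30, d=46, L=-16
Lmax = max(-36, -16, 23, -16)
= 23


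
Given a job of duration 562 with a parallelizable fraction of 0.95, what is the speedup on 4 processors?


Amdahl's law: T_p = T × ((1-p) + p/N)
= 562 × ((1-0.95) + 0.95/4)
= 562 × (0.05 + 0.2375)
= 562 × 0.2875
= 161.58
Speedup = 562/161.58
= 3.48×


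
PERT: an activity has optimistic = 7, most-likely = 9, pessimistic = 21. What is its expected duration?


te = (o + 4m + p) / 6
= (7 + 4×9 + 21) / 6
= (7 + 36 + 21) / 6
= 64 / 6
= 10.67


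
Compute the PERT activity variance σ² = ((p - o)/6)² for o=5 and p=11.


σ² = ((p - o) / 6)² = (p - o)² / 36
= (11 - 5)² / 36
= 6² / 36
= 36 / 36
= 1.0000


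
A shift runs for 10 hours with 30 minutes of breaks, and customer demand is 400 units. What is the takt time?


Available = 10×60 - 30 = 570 min
Takt time = 570 / 400
= 1.43 min/unit


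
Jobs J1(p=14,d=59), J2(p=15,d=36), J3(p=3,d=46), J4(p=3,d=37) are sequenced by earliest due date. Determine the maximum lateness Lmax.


EDD order: J2 → J4 → J3 → J1
Completion and lateness:
  J2: C=15, d=36, L=15-36=-21
  J4: C=18, d=37, L=18-37=-19
  J3: C=21, d=46, L=21-46=-25
  J1: C=35, d=59, L=35-59=-24
Lmax = max(-21, -19, -25, -24)
= -19


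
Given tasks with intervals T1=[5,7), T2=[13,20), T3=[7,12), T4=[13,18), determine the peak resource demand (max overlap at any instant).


Check each time point for overlaps:
  t=13: 2 tasks active (T2, T4)
Max concurrent = 2


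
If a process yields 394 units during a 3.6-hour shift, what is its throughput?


Throughput = units / time
= 394 / 3.6
= 109.4 units/hour


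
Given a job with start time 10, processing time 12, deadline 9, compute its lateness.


Completion = 10 + 12 = 22
Lateness = C - d = 22 - 9
= 13


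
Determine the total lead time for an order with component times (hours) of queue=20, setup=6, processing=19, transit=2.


Lead time = queue + setup + processing + transit
= 20 + 6 + 19 + 2
= 47 hours


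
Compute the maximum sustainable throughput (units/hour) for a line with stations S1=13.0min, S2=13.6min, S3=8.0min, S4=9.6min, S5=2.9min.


Bottleneck = longest station time
Station times: [13.0, 13.6, 8.0, 9.6, 2.9]
Max = 13.6 min
Rate = 60 / 13.6
= 4.41 units/hour (bottleneck: 13.6min)


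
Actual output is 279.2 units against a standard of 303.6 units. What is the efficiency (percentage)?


Efficiency = (actual / standard) × 100
= (279.2 / 303.6) × 100
= 92.0%


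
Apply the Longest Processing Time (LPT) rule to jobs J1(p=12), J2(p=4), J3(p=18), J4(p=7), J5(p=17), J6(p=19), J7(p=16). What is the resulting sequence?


LPT: sort by longest processing time first
  J6: p=19
  J3: p=18
  J5: p=17
  J7: p=16
  J1: p=12
  J4: p=7
  J2: p=4
Order: J6 → J3 → J5 → J7 → J1 → J4 → J2


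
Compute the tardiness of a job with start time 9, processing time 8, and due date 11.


Completion = start + processing = 9 + 8 = 17
Tardiness = max(0, C - d) = max(0, 17 - 11)
= max(0, 6)
= 6


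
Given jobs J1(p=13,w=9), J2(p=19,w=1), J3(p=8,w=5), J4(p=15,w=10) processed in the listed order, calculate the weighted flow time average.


Completion times:
  J1: C=13, w×C=9×13=117
  J2: C=32, w×C=1×32=32
  J3: C=40, w×C=5×40=200
  J4: C=55, w×C=10×55=550
Sum w×C = 899
Sum w = 25
Weighted avg = 899/25
= 35.96


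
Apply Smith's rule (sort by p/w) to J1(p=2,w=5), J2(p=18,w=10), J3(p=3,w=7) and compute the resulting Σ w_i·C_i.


WSPT order (by p/w): J1 → J3 → J2
  J1: C=2, w·C=5×2=10
  J3: C=5, w·C=7×5=35
  J2: C=23, w·C=10×23=230
Σ w·C = 275
= 275


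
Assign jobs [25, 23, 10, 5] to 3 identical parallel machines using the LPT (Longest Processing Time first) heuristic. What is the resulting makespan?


Jobs (LPT sorted): [25, 23, 10, 5]
Machines: 3
  J=25 → Machine 1 (load: 0+25=25)
  J=23 → Machine 2 (load: 0+23=23)
  J=10 → Machine 3 (load: 0+10=10)
  J=5 → Machine 3 (load: 10+5=15)
Machine loads: [25, 23, 15]
Makespan = max = 25 time units


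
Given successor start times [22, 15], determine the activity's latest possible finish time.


LF = min of all successor start times
Successors start at: [22, 15]
LF = min(22, 15)
= 15


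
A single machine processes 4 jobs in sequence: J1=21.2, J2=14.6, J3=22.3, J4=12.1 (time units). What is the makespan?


Sequential makespan: sum all processing times
= 21.2 + 14.6 + 22.3 + 12.1
= 70.2 time units


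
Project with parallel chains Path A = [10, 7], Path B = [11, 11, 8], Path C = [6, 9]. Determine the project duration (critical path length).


Path A: 10 + 7 = 17
Path B: 11 + 11 + 8 = 30
Path C: 6 + 9 = 15
Critical path = longest = max(17, 30, 15)
= 30 (Path B)


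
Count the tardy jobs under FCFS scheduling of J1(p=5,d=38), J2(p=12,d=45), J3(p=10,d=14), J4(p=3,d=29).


Completion vs due date:
  J1: C=5, d=38 → on time
  J2: C=17, d=45 → on time
  J3: C=27, d=14 → TARDY
  J4: C=30, d=29 → TARDY
Tardy jobs: J3, J4
Count = 2


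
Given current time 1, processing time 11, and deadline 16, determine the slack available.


Slack = due - current_time - processing
= 16 - 1 - 11
= 4


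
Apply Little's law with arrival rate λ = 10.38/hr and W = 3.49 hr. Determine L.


Little's law: L = λ × W
= 10.38 × 3.49
= 36.23


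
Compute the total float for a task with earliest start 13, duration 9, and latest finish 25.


EF = ES + duration = 13 + 9 = 22
LS = LF - duration = 25 - 9 = 16
Total Float = LF - EF = 25 - 22
(or LS - ES = 16 - 13)
= 3


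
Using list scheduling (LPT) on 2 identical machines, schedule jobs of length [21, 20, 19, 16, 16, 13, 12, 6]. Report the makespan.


Jobs (LPT sorted): [21, 20, 19, 16, 16, 13, 12, 6]
Machines: 2
  J=21 → Machine 1 (load: 0+21=21)
  J=20 → Machine 2 (load: 0+20=20)
  J=19 → Machine 2 (load: 20+19=39)
  J=16 → Machine 1 (load: 21+16=37)
  J=16 → Machine 1 (load: 37+16=53)
  J=13 → Machine 2 (load: 39+13=52)
  J=12 → Machine 2 (load: 52+12=64)
  J=6 → Machine 1 (load: 53+6=59)
Machine loads: [59, 64]
Makespan = max = 64 time units


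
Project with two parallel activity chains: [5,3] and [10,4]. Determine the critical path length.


Path A: 5 + 3 = 8
Path B: 10 + 4 = 14
Critical path = longest = max(8, 14)
= 14 (Path B)


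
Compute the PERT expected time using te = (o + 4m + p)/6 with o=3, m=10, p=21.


te = (o + 4m + p) / 6
= (3 + 4×10 + 21) / 6
= (3 + 40 + 21) / 6
= 64 / 6
= 10.67


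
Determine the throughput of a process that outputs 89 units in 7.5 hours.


Throughput = units / time
= 89 / 7.5
= 11.9 units/hour


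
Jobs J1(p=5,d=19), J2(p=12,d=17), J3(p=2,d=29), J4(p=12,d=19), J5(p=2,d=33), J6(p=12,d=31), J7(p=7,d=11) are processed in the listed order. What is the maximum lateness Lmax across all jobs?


Lateness per job (L = C - d):
  J1: C=5, d=19, L=-14
  J2: C=17, d=17, L=0
  J3: C=19, d=29, L=-10
  J4: C=31, d=19, L=12
  J5: C=33, d=33, L=0
  J6: C=45, d=31, L=14
  J7: C=52, d=11, L=41
Lmax = max(-14, 0, -10, 12, 0, 14, 41)
= 41


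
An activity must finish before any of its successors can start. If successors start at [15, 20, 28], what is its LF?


LF = min of all successor start times
Successors start at: [15, 20, 28]
LF = min(15, 20, 28)
= 15


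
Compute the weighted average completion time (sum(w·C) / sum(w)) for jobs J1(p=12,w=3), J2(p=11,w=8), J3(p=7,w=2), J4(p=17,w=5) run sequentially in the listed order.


Completion times:
  J1: C=12, w×C=3×12=36
  J2: C=23, w×C=8×23=184
  J3: C=30, w×C=2×30=60
  J4: C=47, w×C=5×47=235
Sum w×C = 515
Sum w = 18
Weighted avg = 515/18
= 28.61


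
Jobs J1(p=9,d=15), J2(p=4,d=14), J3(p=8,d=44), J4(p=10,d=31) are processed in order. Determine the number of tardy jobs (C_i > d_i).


Completion vs due date:
  J1: C=9, d=15 → on time
  J2: C=13, d=14 → on time
  J3: C=21, d=44 → on time
  J4: C=31, d=31 → on time
Tardy jobs: none
Count = 0


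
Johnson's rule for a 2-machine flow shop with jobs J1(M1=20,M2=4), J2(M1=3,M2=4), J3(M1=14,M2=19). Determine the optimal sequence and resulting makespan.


Johnson's rule:
Group 1 (M1≤M2, sort by M1): ['J2', 'J3']
Group 2 (M1>M2, sort desc M2): ['J1']
Sequence: J2 → J3 → J1
Makespan calculation:
  J2: M1 done=3, M2 done=7
  J3: M1 done=17, M2 done=36
  J1: M1 done=37, M2 done=41
= Sequence: J2 → J3 → J1, Makespan: 41


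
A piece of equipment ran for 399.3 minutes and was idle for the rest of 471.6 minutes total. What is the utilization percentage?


Utilization = busy / total × 100
= 399.3 / 471.6 × 100
= 84.7%


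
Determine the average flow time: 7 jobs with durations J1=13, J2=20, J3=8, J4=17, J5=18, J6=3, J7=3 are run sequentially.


Completion times:
  J1: completes at 13
  J2: completes at 33
  J3: completes at 41
  J4: completes at 58
  J5: completes at 76
  J6: completes at 79
  J7: completes at 82
Sum = 382
Average = 382/7
= 54.57


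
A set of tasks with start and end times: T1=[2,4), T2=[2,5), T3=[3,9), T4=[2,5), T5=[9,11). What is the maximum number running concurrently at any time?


Check each time point for overlaps:
  t=3: 4 tasks active (T1, T2, T3, T4)
Max concurrent = 4


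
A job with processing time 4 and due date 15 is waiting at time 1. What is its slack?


Slack = due - current_time - processing
= 15 - 1 - 4
= 10


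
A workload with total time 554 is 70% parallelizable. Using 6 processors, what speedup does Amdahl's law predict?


Amdahl's law: T_p = T × ((1-p) + p/N)
= 554 × ((1-0.7) + 0.7/6)
= 554 × (0.30 + 0.1167)
= 554 × 0.4167
= 230.83
Speedup = 554/230.83
= 2.40×


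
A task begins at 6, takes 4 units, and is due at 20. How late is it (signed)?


Completion = 6 + 4 = 10
Lateness = C - d = 10 - 20
= -10


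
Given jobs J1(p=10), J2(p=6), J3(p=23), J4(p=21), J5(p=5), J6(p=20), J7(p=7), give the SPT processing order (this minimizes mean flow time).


SPT: sort by shortest processing time
  J5: p=5
  J2: p=6
  J7: p=7
  J1: p=10
  J6: p=20
  J4: p=21
  J3: p=23
Order: J5 → J2 → J7 → J1 → J6 → J4 → J3


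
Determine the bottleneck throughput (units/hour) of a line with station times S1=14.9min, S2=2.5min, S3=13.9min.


Bottleneck = longest station time
Station times: [14.9, 2.5, 13.9]
Max = 14.9 min
Rate = 60 / 14.9
= 4.03 units/hour (bottleneck: 14.9min)


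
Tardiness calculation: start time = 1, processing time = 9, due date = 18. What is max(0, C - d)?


Completion = start + processing = 1 + 9 = 10
Tardiness = max(0, C - d) = max(0, 10 - 18)
= max(0, -8)
= 0


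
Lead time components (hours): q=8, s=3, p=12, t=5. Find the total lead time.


Lead time = queue + setup + processing + transit
= 8 + 3 + 12 + 5
= 28 hours


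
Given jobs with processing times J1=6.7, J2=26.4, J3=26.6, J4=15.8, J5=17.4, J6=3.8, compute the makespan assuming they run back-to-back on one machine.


Sequential makespan: sum all processing times
= 6.7 + 26.4 + 26.6 + 15.8 + 17.4 + 3.8
= 96.7 time units


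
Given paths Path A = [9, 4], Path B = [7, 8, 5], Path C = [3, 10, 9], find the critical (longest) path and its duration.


Path A: 9 + 4 = 13
Path B: 7 + 8 + 5 = 20
Path C: 3 + 10 + 9 = 22
Critical path = longest = max(13, 20, 22)
= 22 (Path C)


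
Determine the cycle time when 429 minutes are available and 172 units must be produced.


Cycle time = available time / demand
= 429 / 172
= 2.49 min/unit


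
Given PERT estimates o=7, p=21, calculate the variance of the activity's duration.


σ² = ((p - o) / 6)² = (p - o)² / 36
= (21 - 7)² / 36
= 14² / 36
= 196 / 36
= 5.4444


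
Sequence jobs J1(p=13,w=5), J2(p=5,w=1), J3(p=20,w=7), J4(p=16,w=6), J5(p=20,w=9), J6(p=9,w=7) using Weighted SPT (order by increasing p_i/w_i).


WSPT (Smith's rule): sort by p/w ascending
  J6: p/w = 9/7 = 1.286
  J5: p/w = 20/9 = 2.222
  J1: p/w = 13/5 = 2.600
  J4: p/w = 16/6 = 2.667
  J3: p/w = 20/7 = 2.857
  J2: p/w = 5/1 = 5.000
Order: J6 → J5 → J1 → J4 → J3 → J2


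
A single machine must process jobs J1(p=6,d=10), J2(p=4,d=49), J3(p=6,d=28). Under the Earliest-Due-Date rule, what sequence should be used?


EDD: sort by earliest due date
  J1: d=10, p=6
  J3: d=28, p=6
  J2: d=49, p=4
Order: J1 → J3 → J2


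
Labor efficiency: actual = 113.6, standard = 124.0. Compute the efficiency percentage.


Efficiency = (actual / standard) × 100
= (113.6 / 124.0) × 100
= 91.6%


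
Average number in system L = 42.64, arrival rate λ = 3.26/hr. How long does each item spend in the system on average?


Little's law: L = λW → W = L / λ
= 42.64 / 3.26
= 13.08 hours


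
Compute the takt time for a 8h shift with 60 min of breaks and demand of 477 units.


Available = 8×60 - 60 = 420 min
Takt time = 420 / 477
= 0.88 min/unit


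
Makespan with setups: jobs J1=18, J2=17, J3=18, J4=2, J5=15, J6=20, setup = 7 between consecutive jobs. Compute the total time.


Makespan = Σ processing + (n-1) × setup
= (18 + 17 + 18 + 2 + 15 + 20) + (6-1)×7
= 90 + 35
= 125 time units


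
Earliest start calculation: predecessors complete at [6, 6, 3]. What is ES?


ES = max of all predecessor completion times
Predecessors: [6, 6, 3]
ES = max(6, 6, 3)
= 6


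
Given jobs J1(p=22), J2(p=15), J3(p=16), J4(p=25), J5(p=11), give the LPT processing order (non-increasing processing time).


LPT: sort by longest processing time first
  J4: p=25
  J1: p=22
  J3: p=16
  J2: p=15
  J5: p=11
Order: J4 → J1 → J3 → J2 → J5


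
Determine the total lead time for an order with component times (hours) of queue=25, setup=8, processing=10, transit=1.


Lead time = queue + setup + processing + transit
= 25 + 8 + 10 + 1
= 44 hours


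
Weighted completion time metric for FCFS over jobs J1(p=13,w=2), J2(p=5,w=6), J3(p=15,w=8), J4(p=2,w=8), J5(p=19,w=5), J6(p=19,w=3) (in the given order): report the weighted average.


Completion times:
  J1: C=13, w×C=2×13=26
  J2: C=18, w×C=6×18=108
  J3: C=33, w×C=8×33=264
  J4: C=35, w×C=8×35=280
  J5: C=54, w×C=5×54=270
  J6: C=73, w×C=3×73=219
Sum w×C = 1167
Sum w = 32
Weighted avg = 1167/32
= 36.47


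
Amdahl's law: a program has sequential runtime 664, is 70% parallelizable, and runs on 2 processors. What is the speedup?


Amdahl's law: T_p = T × ((1-p) + p/N)
= 664 × ((1-0.7) + 0.7/2)
= 664 × (0.30 + 0.3500)
= 664 × 0.6500
= 431.60
Speedup = 664/431.60
= 1.54×


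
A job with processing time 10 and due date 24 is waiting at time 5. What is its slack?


Slack = due - current_time - processing
= 24 - 5 - 10
= 9


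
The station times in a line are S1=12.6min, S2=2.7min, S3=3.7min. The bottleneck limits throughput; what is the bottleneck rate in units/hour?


Bottleneck = longest station time
Station times: [12.6, 2.7, 3.7]
Max = 12.6 min
Rate = 60 / 12.6
= 4.76 units/hour (bottleneck: 12.6min)


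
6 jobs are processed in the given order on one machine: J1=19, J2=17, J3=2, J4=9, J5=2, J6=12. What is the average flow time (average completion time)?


Completion times:
  J1: completes at 19
  J2: completes at 36
  J3: completes at 38
  J4: completes at 47
  J5: completes at 49
  J6: completes at 61
Sum = 250
Average = 250/6
= 41.67


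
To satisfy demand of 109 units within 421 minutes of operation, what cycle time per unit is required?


Cycle time = available time / demand
= 421 / 109
= 3.86 min/unit


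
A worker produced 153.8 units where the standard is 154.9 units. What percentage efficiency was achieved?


Efficiency = (actual / standard) × 100
= (153.8 / 154.9) × 100
= 99.3%


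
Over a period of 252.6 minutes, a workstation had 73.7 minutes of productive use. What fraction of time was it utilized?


Utilization = busy / total × 100
= 73.7 / 252.6 × 100
= 29.2%


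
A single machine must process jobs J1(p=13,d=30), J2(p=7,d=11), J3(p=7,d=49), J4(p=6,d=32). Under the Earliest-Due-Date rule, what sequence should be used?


EDD: sort by earliest due date
  J2: d=11, p=7
  J1: d=30, p=13
  J4: d=32, p=6
  J3: d=49, p=7
Order: J2 → J1 → J4 → J3


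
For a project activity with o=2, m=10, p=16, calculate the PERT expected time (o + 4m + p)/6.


te = (o + 4m + p) / 6
= (2 + 4×10 + 16) / 6
= (2 + 40 + 16) / 6
= 58 / 6
= 9.67


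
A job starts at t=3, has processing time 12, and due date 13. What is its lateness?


Completion = 3 + 12 = 15
Lateness = C - d = 15 - 13
= 2


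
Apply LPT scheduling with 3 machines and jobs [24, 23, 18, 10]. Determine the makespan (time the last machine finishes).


Jobs (LPT sorted): [24, 23, 18, 10]
Machines: 3
  J=24 → Machine 1 (load: 0+24=24)
  J=23 → Machine 2 (load: 0+23=23)
  J=18 → Machine 3 (load: 0+18=18)
  J=10 → Machine 3 (load: 18+10=28)
Machine loads: [24, 23, 28]
Makespan = max = 28 time units


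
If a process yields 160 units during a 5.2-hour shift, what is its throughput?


Throughput = units / time
= 160 / 5.2
= 30.8 units/hour


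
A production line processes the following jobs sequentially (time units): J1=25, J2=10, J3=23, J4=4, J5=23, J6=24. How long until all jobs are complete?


Sequential makespan: sum all processing times
= 25 + 10 + 23 + 4 + 23 + 24
= 109 time units


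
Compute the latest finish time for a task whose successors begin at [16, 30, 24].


LF = min of all successor start times
Successors start at: [16, 30, 24]
LF = min(16, 30, 24)
= 16


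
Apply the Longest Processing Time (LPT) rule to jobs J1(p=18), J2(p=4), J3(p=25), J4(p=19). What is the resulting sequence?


LPT: sort by longest processing time first
  J3: p=25
  J4: p=19
  J1: p=18
  J2: p=4
Order: J3 → J4 → J1 → J2


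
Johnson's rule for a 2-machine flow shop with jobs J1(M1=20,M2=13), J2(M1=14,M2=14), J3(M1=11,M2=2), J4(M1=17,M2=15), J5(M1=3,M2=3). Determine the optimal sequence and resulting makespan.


Johnson's rule:
Group 1 (M1≤M2, sort by M1): ['J5', 'J2']
Group 2 (M1>M2, sort desc M2): ['J4', 'J1', 'J3']
Sequence: J5 → J2 → J4 → J1 → J3
Makespan calculation:
  J5: M1 done=3, M2 done=6
  J2: M1 done=17, M2 done=31
  J4: M1 done=34, M2 done=49
  J1: M1 done=54, M2 done=67
  J3: M1 done=65, M2 done=69
= Sequence: J5 → J2 → J4 → J1 → J3, Makespan: 69


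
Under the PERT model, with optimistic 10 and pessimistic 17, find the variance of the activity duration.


σ² = ((p - o) / 6)² = (p - o)² / 36
= (17 - 10)² / 36
= 7² / 36
= 49 / 36
= 1.3611


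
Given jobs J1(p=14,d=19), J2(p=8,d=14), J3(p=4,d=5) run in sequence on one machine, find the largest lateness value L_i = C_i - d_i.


Lateness per job (L = C - d):
  J1: C=14, d=19, L=-5
  J2: C=22, d=14, L=8
  J3: C=26, d=5, L=21
Lmax = max(-5, 8, 21)
= 21


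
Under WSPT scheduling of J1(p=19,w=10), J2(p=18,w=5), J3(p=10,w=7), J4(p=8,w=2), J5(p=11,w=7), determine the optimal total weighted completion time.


WSPT order (by p/w): J3 → J5 → J1 → J2 → J4
  J3: C=10, w·C=7×10=70
  J5: C=21, w·C=7×21=147
  J1: C=40, w·C=10×40=400
  J2: C=58, w·C=5×58=290
  J4: C=66, w·C=2×66=132
Σ w·C = 1039
= 1039


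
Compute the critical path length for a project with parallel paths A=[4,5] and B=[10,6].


Path A: 4 + 5 = 9
Path B: 10 + 6 = 16
Critical path = longest = max(9, 16)
= 16 (Path B)


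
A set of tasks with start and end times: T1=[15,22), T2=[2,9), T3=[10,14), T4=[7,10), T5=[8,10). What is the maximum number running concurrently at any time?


Check each time point for overlaps:
  t=8: 3 tasks active (T2, T4, T5)
Max concurrent = 3


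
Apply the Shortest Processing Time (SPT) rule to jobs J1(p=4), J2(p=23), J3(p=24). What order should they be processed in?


SPT: sort by shortest processing time
  J1: p=4
  J2: p=23
  J3: p=24
Order: J1 → J2 → J3


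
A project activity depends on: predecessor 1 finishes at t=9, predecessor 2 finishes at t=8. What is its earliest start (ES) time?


ES = max of all predecessor completion times
Predecessors: [9, 8]
ES = max(9, 8)
= 9


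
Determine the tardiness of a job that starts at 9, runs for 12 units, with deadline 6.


Completion = start + processing = 9 + 12 = 21
Tardiness = max(0, C - d) = max(0, 21 - 6)
= max(0, 15)
= 15


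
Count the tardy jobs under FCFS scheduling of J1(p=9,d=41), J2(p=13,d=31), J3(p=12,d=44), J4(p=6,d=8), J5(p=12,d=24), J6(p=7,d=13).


Completion vs due date:
  J1: C=9, d=41 → on time
  J2: C=22, d=31 → on time
  J3: C=34, d=44 → on time
  J4: C=40, d=8 → TARDY
  J5: C=52, d=24 → TARDY
  J6: C=59, d=13 → TARDY
Tardy jobs: J4, J5, J6
Count = 3


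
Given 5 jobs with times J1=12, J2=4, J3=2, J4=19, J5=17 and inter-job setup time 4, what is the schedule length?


Makespan = Σ processing + (n-1) × setup
= (12 + 4 + 2 + 19 + 17) + (5-1)×4
= 54 + 16
= 70 time units


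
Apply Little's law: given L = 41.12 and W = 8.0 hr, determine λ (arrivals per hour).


Little's law: L = λW → λ = L / W
= 41.12 / 8.0
= 5.14 per hour


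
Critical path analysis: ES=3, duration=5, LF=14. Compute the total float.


EF = ES + duration = 3 + 5 = 8
LS = LF - duration = 14 - 5 = 9
Total Float = LF - EF = 14 - 8
(or LS - ES = 9 - 3)
= 6


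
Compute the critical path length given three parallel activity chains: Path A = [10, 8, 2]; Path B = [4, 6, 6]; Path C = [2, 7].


Path A: 10 + 8 + 2 = 20
Path B: 4 + 6 + 6 = 16
Path C: 2 + 7 = 9
Critical path = longest = max(20, 16, 9)
= 20 (Path A)


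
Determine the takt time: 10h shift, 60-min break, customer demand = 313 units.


Available = 10×60 - 60 = 540 min
Takt time = 540 / 313
= 1.73 min/unit


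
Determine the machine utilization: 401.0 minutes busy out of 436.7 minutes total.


Utilization = busy / total × 100
= 401.0 / 436.7 × 100
= 91.8%


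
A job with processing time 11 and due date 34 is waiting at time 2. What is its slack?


Slack = due - current_time - processing
= 34 - 2 - 11
= 21


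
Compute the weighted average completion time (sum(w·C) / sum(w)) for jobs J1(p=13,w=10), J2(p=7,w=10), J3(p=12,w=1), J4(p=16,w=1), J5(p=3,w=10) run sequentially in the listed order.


Completion times:
  J1: C=13, w×C=10×13=130
  J2: C=20, w×C=10×20=200
  J3: C=32, w×C=1×32=32
  J4: C=48, w×C=1×48=48
  J5: C=51, w×C=10×51=510
Sum w×C = 920
Sum w = 32
Weighted avg = 920/32
= 28.75
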